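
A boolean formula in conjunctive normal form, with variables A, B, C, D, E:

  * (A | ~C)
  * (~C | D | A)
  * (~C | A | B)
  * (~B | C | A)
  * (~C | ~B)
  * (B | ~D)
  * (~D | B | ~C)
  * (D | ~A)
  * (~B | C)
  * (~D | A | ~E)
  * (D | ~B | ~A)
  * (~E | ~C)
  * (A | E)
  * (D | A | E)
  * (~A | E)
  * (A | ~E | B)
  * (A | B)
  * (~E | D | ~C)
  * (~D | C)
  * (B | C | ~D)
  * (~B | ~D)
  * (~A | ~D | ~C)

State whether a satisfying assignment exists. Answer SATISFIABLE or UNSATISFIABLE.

UNSATISFIABLE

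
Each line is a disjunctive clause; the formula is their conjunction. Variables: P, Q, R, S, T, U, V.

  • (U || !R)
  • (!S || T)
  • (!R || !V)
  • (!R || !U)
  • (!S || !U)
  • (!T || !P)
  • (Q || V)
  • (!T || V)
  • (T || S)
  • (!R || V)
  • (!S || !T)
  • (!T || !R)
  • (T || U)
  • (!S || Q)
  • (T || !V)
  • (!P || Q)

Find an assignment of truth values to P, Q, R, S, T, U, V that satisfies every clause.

Pure literal: P appears only negated; assign P = False.
Q occurs only positively in the remaining clauses — set Q = True.
Try R = False.
For the remaining variables, S = False, T = True, U = False, V = True works.

P=False  Q=True  R=False  S=False  T=True  U=False  V=True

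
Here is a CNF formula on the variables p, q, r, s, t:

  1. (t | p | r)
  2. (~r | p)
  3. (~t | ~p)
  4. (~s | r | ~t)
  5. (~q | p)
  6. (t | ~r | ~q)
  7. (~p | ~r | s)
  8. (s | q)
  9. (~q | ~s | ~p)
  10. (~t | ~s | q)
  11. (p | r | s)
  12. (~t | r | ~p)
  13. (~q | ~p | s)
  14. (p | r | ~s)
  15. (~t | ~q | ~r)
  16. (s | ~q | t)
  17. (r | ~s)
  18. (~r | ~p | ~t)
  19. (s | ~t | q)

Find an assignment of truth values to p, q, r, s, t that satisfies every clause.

p=True  q=False  r=True  s=True  t=False

Set p = True and propagate.
  then t is forced to False.
Branch on q: take q = False.
  then s is forced to True.
  then r is forced to True.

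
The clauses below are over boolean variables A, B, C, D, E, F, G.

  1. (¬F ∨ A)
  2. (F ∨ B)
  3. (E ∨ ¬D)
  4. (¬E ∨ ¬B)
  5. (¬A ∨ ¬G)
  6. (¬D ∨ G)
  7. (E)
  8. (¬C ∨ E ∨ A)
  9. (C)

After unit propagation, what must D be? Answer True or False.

False

Unit clause (E) sets E = True.
From (¬B ∨ ¬E) and E = True: B = False.
From (F ∨ B) and B = False: F = True.
From (A ∨ ¬F) and F = True: A = True.
In (¬G ∨ ¬A), ¬A is now false; ¬G must hold, so G = False.
(¬D ∨ G): since G = False, the clause reduces to (¬D). D = False.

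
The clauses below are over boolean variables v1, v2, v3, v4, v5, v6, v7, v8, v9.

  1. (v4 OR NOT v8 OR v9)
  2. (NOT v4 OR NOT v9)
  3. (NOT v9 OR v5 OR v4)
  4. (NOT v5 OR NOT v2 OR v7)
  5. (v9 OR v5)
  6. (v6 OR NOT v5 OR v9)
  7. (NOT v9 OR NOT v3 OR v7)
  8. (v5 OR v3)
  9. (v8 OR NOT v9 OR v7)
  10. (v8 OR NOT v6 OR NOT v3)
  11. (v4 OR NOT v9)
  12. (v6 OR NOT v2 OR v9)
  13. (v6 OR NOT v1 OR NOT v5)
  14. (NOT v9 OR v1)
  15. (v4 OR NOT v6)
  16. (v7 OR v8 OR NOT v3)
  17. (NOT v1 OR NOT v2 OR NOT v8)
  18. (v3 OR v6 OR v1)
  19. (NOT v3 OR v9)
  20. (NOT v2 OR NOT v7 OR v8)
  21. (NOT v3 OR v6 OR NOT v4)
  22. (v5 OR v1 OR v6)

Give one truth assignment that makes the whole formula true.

Try v1 = False.
  then v9 is forced to False.
  then v5 is forced to True.
  then v6 is forced to True.
  then v4 is forced to True.
  then v3 is forced to False.
Branch on v2: take v2 = True.
  then v7 is forced to True.
  then v8 is forced to True.

v1 = False, v2 = True, v3 = False, v4 = True, v5 = True, v6 = True, v7 = True, v8 = True, v9 = False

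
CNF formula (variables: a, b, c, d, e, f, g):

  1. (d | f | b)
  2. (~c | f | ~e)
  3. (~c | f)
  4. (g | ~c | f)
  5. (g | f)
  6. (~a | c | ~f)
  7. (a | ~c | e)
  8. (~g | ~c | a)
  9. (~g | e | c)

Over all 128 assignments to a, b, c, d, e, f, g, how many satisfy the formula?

Split on c, then f.
  c=1, f=1: b, d free; 5 ways for (a,e,g) × 2^2 = 20.
  c=1, f=0: a clause becomes empty — 0.
  c=0, f=1: b, d free; 3 ways for (a,e,g) × 2^2 = 12.
  c=0, f=0: a free; 3 ways for (b,d,e,g) × 2^1 = 6.
Total: 20 + 0 + 12 + 6 = 38.

38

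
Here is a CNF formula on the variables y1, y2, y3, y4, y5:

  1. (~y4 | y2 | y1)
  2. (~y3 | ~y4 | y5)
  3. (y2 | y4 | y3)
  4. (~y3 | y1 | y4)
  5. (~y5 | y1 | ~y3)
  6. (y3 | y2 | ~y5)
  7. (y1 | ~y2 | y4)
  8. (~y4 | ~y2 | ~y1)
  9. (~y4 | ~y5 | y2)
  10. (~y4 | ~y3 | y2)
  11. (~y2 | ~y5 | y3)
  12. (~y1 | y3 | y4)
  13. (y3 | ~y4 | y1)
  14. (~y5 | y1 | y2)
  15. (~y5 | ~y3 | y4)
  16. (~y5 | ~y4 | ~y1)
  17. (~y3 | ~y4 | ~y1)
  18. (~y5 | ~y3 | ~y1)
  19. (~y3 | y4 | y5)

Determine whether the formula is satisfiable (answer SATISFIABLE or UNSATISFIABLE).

SATISFIABLE

Set y1 = True and propagate.
Branch on y2: take y2 = False.
The remaining clauses are satisfied by y3 = False, y4 = True, y5 = False.
So y1 = True  y2 = False  y3 = False  y4 = True  y5 = False is a satisfying assignment.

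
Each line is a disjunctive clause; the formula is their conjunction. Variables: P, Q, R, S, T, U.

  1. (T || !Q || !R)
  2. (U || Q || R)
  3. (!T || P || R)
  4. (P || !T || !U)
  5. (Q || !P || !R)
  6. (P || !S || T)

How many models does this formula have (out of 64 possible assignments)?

Split on P, then R.
  P=1, R=1: remaining (Q,S,T,U) ∈ {(1,0,1,0); (1,0,1,1); (1,1,1,0); (1,1,1,1)} — 4.
  P=1, R=0: S, T free; 3 ways for (Q,U) × 2^2 = 12.
  P=0, R=1: 6 of the 16 assignments to (Q,S,T,U) work.
  P=0, R=0: remaining (Q,S,T,U) ∈ {(0,0,0,1); (1,0,0,0); (1,0,0,1)} — 3.
Total: 4 + 12 + 6 + 3 = 25.

25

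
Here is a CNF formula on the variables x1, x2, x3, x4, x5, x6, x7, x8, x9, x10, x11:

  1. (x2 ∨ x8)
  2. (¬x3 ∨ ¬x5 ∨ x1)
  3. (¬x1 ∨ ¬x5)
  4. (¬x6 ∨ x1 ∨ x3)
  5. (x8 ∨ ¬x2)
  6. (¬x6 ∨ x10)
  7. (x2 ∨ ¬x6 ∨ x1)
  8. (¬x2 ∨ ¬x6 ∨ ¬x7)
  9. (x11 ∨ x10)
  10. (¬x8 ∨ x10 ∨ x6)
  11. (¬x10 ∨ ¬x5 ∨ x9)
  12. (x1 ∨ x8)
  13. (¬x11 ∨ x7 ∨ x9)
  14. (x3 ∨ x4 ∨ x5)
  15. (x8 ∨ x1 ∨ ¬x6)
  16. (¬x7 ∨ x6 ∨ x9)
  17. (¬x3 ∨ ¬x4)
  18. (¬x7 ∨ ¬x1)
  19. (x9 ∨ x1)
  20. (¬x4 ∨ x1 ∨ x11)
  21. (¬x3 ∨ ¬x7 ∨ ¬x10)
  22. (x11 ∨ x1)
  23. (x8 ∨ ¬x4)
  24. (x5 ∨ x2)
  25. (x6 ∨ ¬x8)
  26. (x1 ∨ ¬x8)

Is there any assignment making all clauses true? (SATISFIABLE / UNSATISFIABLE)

SATISFIABLE

x9 occurs only positively in the remaining clauses — set x9 = True.
Try x1 = True.
  then x5 is forced to False.
  then x7 is forced to False.
  then x2 is forced to True.
  then x8 is forced to True.
  then x6 is forced to True.
  then x10 is forced to True.
Try x3 = True.
  then x4 is forced to False.
x11 is now unconstrained; take x11 = True.
So x1=T  x2=T  x3=T  x4=F  x5=F  x6=T  x7=F  x8=T  x9=T  x10=T  x11=T is a satisfying assignment.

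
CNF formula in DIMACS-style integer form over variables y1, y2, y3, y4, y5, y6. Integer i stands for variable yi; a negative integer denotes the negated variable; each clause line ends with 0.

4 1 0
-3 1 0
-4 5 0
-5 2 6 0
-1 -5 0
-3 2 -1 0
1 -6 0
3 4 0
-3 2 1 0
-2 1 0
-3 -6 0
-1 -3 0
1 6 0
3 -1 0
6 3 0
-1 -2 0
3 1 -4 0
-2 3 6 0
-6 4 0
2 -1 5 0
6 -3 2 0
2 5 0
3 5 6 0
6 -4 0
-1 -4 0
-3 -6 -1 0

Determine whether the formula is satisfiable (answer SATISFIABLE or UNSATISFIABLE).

UNSATISFIABLE

y1 = True:
  propagation gives y5=False, y4=False, y3=True; an empty clause results — contradiction.
y1 = False:
  propagation gives y4=True, y3=False; an empty clause results — contradiction.
Every branch closes, so no satisfying assignment exists.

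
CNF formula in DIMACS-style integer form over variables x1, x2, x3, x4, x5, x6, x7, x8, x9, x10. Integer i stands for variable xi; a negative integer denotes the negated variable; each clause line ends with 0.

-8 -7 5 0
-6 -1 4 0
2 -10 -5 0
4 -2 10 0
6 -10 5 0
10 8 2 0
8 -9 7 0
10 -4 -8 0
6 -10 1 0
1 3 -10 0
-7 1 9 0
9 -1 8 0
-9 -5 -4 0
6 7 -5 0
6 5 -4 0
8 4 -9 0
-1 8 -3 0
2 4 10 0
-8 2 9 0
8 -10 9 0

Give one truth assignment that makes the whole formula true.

x1=0, x2=1, x3=0, x4=1, x5=0, x6=1, x7=1, x8=0, x9=1, x10=0

Set x1 = False and propagate.
Try x2 = True.
Set x3 = False and propagate.
  then x10 is forced to False.
  then x4 is forced to True.
  then x8 is forced to False.
The remaining clauses are satisfied by x5 = False, x6 = True, x7 = True, x9 = True.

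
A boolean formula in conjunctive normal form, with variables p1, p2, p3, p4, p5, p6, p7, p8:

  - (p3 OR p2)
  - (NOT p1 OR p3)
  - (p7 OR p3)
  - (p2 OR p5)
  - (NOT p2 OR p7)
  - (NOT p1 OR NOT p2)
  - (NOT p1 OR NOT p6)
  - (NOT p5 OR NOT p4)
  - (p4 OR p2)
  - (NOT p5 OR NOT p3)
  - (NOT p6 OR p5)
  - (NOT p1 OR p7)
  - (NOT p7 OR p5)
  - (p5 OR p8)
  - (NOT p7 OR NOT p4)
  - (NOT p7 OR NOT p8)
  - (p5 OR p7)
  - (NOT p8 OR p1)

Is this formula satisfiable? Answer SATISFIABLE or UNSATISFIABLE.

SATISFIABLE

Try p1 = False.
  then p8 is forced to False.
  then p5 is forced to True.
  then p4 is forced to False.
  then p2 is forced to True.
  then p7 is forced to True.
  then p3 is forced to False.
p6 is now unconstrained; take p6 = True.
So p1=F, p2=T, p3=F, p4=F, p5=T, p6=T, p7=T, p8=F is a satisfying assignment.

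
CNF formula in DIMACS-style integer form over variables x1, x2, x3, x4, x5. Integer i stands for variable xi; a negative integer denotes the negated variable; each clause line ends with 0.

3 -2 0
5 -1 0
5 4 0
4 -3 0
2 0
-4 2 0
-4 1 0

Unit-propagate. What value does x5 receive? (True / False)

Unit clause (x2) sets x2 = True.
From (x3 OR NOT x2) and x2 = True: x3 = True.
(NOT x3 OR x4) with x3 = True leaves only x4, so x4 = True.
(x1 OR NOT x4) with x4 = True leaves only x1, so x1 = True.
In (NOT x1 OR x5), NOT x1 is now false; x5 must hold, so x5 = True.

True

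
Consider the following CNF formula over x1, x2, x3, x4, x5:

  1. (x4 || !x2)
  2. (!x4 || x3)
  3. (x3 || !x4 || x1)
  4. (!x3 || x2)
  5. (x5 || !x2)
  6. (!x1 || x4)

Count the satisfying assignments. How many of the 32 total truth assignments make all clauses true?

The models are:
  x1=F x2=F x3=F x4=F x5=F
  x1=F x2=F x3=F x4=F x5=T
  x1=F x2=T x3=T x4=T x5=T
  x1=T x2=T x3=T x4=T x5=T
That's 4 in total.

4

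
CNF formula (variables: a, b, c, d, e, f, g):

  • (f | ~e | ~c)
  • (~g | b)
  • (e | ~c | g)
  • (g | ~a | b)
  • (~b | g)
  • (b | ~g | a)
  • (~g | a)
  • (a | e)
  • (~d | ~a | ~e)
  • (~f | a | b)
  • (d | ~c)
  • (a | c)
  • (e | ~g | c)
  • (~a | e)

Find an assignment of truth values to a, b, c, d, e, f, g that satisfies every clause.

a=True  b=True  c=False  d=False  e=True  f=True  g=True

Branch on a: take a = True.
  then e is forced to True.
  then d is forced to False.
  then c is forced to False.
For the remaining variables, b = True, f = True, g = True works.
Check each clause:
  1. (~c | f | ~e) — ~c is true.
  2. (b | ~g) — b is true.
  3. (~c | e | g) — e is true.
  4. (b | ~a | g) — b is true.
  5. (~b | g) — g is true.
  6. (~g | b | a) — b is true.
  7. (a | ~g) — a is true.
  8. (a | e) — a is true.
  9. (~d | ~e | ~a) — ~d is true.
  10. (~f | b | a) — a is true.
  11. (~c | d) — ~c is true.
  12. (c | a) — a is true.
  13. (c | ~g | e) — e is true.
  14. (e | ~a) — e is true.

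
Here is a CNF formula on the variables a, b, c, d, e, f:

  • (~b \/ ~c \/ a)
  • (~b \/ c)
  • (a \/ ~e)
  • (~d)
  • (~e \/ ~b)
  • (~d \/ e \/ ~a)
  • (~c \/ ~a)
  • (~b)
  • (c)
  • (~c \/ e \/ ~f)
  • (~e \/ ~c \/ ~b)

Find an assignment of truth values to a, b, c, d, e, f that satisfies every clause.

The clause (~d) is unit: d must be False.
(~b) is a unit clause, so b = False.
The clause (c) is unit: c must be True.
Unit propagation: (~a) forces a = False.
The clause (~e) is unit: e must be False.
The clause (~f) is unit: f must be False.

a=F, b=F, c=T, d=F, e=F, f=F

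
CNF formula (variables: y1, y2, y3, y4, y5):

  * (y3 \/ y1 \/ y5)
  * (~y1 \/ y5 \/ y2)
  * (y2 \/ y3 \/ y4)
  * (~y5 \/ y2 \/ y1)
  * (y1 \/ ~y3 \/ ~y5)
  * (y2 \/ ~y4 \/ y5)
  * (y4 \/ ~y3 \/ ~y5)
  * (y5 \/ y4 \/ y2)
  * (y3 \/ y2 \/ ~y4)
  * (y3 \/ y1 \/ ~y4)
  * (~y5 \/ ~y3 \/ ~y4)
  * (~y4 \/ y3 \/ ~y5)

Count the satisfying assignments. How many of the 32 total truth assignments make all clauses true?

Case analysis on y5 and y3:
  y5=T, y3=T: a clause becomes empty — 0.
  y5=T, y3=F: remaining (y1,y2,y4) ∈ {(F,T,F); (T,T,F)} — 2.
  y5=F, y3=T: remaining (y1,y2,y4) ∈ {(F,T,F); (F,T,T); (T,T,F); (T,T,T)} — 4.
  y5=F, y3=F: remaining (y1,y2,y4) ∈ {(T,T,F); (T,T,T)} — 2.
Total: 0 + 2 + 4 + 2 = 8.

8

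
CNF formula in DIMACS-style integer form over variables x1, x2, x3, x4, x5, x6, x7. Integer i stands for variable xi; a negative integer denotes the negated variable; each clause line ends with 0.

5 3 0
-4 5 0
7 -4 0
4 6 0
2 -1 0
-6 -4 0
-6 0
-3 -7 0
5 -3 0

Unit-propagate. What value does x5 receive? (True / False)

Unit clause (NOT x6) sets x6 = False.
From (x6 OR x4) and x6 = False: x4 = True.
(NOT x4 OR x5): since x4 = True, the clause reduces to (x5). x5 = True.

True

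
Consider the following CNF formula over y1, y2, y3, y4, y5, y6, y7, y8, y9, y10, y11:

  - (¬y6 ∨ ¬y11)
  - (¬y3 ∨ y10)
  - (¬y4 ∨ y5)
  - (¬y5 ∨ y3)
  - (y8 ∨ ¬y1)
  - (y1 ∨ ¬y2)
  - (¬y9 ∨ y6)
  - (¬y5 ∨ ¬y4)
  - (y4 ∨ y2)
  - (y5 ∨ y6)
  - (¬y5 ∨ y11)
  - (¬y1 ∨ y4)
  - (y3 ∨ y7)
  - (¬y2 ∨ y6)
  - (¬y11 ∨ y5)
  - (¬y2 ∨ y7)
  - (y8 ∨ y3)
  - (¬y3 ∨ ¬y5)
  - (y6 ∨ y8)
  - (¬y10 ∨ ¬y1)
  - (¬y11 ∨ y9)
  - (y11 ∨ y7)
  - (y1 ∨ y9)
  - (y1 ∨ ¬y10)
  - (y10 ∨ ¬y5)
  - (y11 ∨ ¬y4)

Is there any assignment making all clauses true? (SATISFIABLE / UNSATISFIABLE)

UNSATISFIABLE

y5 = True:
  propagation gives y3=True; an empty clause results — contradiction.
y5 = False:
  propagation gives y4=False, y2=True, y1=True; an empty clause results — contradiction.
Every branch closes, so no satisfying assignment exists.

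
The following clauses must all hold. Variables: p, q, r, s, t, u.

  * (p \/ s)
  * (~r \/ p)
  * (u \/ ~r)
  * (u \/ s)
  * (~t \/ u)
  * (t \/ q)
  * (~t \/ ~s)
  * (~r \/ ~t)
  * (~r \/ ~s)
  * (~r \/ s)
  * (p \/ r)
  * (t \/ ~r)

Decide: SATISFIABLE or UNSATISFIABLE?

Pure literal: p appears only positively; assign p = True.
Pure literal: u appears only positively; assign u = True.
Branch on q: take q = False.
  then t is forced to True.
  then s is forced to False.
  then r is forced to False.
So p=True  q=False  r=False  s=False  t=True  u=True is a satisfying assignment.

SATISFIABLE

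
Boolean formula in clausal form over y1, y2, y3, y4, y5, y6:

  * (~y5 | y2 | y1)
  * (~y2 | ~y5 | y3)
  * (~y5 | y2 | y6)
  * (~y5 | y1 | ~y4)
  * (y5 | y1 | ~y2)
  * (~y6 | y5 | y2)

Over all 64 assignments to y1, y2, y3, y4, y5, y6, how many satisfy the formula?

Split on y5, then y2.
  y5=T, y2=T: y6 free; 3 ways for (y1,y3,y4) × 2^1 = 6.
  y5=T, y2=F: remaining (y1,y3,y4,y6) ∈ {(T,F,F,T); (T,F,T,T); (T,T,F,T); (T,T,T,T)} — 4.
  y5=F, y2=T: forces y1=T; y3, y4, y6 free → 2^3 = 8.
  y5=F, y2=F: forces y6=F; y1, y3, y4 free → 2^3 = 8.
Total: 6 + 4 + 8 + 8 = 26.

26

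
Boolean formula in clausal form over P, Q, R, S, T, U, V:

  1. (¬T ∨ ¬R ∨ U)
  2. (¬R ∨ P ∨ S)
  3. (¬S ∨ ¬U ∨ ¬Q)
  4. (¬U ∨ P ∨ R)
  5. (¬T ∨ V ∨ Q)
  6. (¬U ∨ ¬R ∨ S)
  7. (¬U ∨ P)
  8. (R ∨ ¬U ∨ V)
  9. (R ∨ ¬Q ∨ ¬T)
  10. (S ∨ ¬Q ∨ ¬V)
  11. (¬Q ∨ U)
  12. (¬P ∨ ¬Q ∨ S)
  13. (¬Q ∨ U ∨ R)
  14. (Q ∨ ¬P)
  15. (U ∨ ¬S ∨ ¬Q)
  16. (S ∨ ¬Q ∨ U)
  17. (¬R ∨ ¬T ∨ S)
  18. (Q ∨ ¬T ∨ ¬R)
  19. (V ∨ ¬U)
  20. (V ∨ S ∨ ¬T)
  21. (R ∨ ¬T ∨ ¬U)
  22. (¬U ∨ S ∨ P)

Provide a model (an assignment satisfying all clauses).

P = F, Q = F, R = F, S = T, T = T, U = F, V = T

Try P = False.
  then U is forced to False.
  then Q is forced to False.
Try R = False.
For the remaining variables, S = True, T = True, V = True works.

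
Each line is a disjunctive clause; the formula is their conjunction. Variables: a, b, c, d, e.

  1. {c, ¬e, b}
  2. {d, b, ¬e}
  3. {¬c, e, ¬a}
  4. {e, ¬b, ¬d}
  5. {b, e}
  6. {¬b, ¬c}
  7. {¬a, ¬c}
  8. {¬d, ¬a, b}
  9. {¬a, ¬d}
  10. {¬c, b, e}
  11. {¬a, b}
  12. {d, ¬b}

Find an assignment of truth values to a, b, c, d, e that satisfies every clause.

a occurs only negated in the remaining clauses — set a = False.
Try b = False.
  then e is forced to True.
  then c is forced to True.
  then d is forced to True.

a=False, b=False, c=True, d=True, e=True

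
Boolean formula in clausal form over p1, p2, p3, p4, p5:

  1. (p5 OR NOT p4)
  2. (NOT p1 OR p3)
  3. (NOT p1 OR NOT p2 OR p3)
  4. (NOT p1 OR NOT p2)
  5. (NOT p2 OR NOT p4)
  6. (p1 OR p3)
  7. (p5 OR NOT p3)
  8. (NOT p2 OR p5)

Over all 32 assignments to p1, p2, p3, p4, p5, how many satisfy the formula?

The models are:
  p1=0 p2=0 p3=1 p4=0 p5=1
  p1=0 p2=0 p3=1 p4=1 p5=1
  p1=0 p2=1 p3=1 p4=0 p5=1
  p1=1 p2=0 p3=1 p4=0 p5=1
  p1=1 p2=0 p3=1 p4=1 p5=1
That's 5 in total.

5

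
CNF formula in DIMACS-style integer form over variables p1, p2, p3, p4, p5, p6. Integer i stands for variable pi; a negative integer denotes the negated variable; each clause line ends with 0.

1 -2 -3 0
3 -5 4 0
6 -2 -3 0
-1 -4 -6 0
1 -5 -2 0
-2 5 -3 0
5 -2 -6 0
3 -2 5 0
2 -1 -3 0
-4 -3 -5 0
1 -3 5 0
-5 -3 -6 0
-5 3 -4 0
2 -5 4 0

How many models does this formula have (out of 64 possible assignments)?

Satisfying assignments:
  p1=F p2=F p3=F p4=F p5=F p6=F
  p1=F p2=F p3=F p4=F p5=F p6=T
  p1=F p2=F p3=F p4=T p5=F p6=F
  p1=F p2=F p3=F p4=T p5=F p6=T
  p1=T p2=F p3=F p4=F p5=F p6=F
  p1=T p2=F p3=F p4=F p5=F p6=T
  p1=T p2=F p3=F p4=T p5=F p6=F
That's 7 in total.

7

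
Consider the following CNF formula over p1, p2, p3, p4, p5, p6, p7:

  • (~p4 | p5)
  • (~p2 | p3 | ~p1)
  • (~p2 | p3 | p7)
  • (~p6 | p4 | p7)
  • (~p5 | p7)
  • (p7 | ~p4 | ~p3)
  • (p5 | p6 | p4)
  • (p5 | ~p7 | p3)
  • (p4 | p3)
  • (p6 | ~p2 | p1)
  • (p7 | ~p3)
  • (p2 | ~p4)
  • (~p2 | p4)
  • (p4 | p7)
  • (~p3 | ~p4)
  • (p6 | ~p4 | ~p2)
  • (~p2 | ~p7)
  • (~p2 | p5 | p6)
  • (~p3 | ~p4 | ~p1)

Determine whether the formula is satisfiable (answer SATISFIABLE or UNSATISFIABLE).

SATISFIABLE

Set p1 = True and propagate.
For the remaining variables, p2 = False, p3 = True, p4 = False, p5 = True, p6 = True, p7 = True works.
So p1=True, p2=False, p3=True, p4=False, p5=True, p6=True, p7=True is a satisfying assignment.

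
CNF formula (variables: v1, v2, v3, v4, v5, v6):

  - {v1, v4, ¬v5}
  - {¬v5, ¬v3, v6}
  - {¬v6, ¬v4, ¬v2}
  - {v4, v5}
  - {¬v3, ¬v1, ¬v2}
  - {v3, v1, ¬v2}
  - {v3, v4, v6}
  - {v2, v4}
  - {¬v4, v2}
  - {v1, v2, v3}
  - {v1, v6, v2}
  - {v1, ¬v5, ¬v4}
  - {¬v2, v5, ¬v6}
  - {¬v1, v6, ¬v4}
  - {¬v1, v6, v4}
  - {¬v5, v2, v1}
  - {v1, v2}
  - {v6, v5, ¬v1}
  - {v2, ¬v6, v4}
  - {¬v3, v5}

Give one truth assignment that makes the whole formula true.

Set v1 = True and propagate.
Try v2 = True.
  then v3 is forced to False.
The remaining clauses are satisfied by v4 = False, v5 = True, v6 = True.
Every clause has at least one true literal under this assignment.

v1 = 1, v2 = 1, v3 = 0, v4 = 0, v5 = 1, v6 = 1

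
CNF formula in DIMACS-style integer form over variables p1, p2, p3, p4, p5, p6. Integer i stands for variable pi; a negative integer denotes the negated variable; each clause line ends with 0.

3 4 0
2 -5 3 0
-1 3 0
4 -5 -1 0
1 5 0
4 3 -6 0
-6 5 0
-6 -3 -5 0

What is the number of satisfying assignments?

12

Case analysis on p3 and p5:
  p3=1, p5=1: p2 free; 3 ways for (p1,p4,p6) × 2^1 = 6.
  p3=1, p5=0: remaining (p1,p2,p4,p6) ∈ {(1,0,0,0); (1,0,1,0); (1,1,0,0); (1,1,1,0)} — 4.
  p3=0, p5=1: remaining (p1,p2,p4,p6) ∈ {(0,1,1,0); (0,1,1,1)} — 2.
  p3=0, p5=0: a clause becomes empty — 0.
Total: 6 + 4 + 2 + 0 = 12.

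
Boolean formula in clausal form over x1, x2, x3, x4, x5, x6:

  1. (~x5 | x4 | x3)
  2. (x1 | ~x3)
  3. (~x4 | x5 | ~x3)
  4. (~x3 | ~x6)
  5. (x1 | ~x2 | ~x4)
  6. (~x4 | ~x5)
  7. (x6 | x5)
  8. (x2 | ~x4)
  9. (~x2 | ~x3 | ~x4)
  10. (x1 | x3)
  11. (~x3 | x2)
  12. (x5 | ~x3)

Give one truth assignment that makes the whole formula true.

x1=T, x2=F, x3=F, x4=F, x5=F, x6=T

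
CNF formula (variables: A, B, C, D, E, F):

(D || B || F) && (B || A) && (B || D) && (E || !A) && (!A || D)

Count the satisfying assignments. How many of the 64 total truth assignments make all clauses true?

24

Case analysis on A and B:
  A=T, B=T: remaining (C,D,E,F) ∈ {(F,T,T,F); (F,T,T,T); (T,T,T,F); (T,T,T,T)} — 4.
  A=T, B=F: remaining (C,D,E,F) ∈ {(F,T,T,F); (F,T,T,T); (T,T,T,F); (T,T,T,T)} — 4.
  A=F, B=T: C, D, E, F free → 2^4 = 16.
  A=F, B=F: a clause becomes empty — 0.
Total: 4 + 4 + 16 + 0 = 24.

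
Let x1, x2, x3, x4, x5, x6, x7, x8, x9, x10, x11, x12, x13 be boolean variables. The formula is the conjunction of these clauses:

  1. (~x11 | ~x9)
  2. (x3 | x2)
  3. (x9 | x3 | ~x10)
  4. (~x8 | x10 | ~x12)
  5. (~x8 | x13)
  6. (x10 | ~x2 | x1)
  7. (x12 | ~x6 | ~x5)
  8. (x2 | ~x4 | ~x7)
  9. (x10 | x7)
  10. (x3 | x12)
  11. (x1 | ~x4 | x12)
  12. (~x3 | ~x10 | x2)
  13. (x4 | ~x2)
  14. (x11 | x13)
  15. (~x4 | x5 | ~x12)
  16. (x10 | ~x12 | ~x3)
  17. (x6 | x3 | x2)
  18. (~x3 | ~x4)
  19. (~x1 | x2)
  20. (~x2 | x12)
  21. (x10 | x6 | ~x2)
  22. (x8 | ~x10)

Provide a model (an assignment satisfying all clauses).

x1=False, x2=False, x3=True, x4=False, x5=False, x6=True, x7=True, x8=False, x9=False, x10=False, x11=False, x12=False, x13=True

Check each clause:
  1. (~x11 | ~x9) — ~x11 is true.
  2. (x2 | x3) — x3 is true.
  3. (~x10 | x9 | x3) — x3 is true.
  4. (x10 | ~x12 | ~x8) — ~x8 is true.
  5. (~x8 | x13) — ~x8 is true.
  6. (~x2 | x1 | x10) — ~x2 is true.
  7. (~x6 | ~x5 | x12) — ~x5 is true.
  8. (~x4 | ~x7 | x2) — ~x4 is true.
  9. (x7 | x10) — x7 is true.
  10. (x3 | x12) — x3 is true.
  11. (x1 | ~x4 | x12) — ~x4 is true.
  12. (~x10 | ~x3 | x2) — ~x10 is true.
  13. (~x2 | x4) — ~x2 is true.
  14. (x13 | x11) — x13 is true.
  15. (~x12 | x5 | ~x4) — ~x12 is true.
  16. (~x12 | x10 | ~x3) — ~x12 is true.
  17. (x6 | x3 | x2) — x3 is true.
  18. (~x4 | ~x3) — ~x4 is true.
  19. (x2 | ~x1) — ~x1 is true.
  20. (~x2 | x12) — ~x2 is true.
  21. (x6 | ~x2 | x10) — ~x2 is true.
  22. (~x10 | x8) — ~x10 is true.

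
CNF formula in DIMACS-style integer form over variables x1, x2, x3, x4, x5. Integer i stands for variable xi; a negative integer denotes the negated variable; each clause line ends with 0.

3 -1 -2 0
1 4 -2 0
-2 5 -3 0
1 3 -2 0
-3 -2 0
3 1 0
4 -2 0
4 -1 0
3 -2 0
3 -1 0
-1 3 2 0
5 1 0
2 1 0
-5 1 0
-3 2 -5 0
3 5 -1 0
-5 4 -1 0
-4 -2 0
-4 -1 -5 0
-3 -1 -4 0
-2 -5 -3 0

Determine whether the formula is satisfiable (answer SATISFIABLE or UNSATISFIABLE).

UNSATISFIABLE

x1 = True:
  propagation gives x4=True, x3=True; an empty clause results — contradiction.
x1 = False:
  propagation gives x3=True, x2=False; an empty clause results — contradiction.
Every branch closes, so no satisfying assignment exists.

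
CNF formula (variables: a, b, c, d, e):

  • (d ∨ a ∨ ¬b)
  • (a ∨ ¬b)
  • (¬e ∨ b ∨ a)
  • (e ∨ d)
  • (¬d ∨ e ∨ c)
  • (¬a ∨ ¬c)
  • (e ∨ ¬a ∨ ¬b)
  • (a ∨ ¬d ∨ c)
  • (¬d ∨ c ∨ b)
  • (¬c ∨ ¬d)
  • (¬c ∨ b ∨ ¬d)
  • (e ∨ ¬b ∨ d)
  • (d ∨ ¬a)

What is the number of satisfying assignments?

The models are:
  a=1 b=1 c=0 d=1 e=1
That's 1 in total.

1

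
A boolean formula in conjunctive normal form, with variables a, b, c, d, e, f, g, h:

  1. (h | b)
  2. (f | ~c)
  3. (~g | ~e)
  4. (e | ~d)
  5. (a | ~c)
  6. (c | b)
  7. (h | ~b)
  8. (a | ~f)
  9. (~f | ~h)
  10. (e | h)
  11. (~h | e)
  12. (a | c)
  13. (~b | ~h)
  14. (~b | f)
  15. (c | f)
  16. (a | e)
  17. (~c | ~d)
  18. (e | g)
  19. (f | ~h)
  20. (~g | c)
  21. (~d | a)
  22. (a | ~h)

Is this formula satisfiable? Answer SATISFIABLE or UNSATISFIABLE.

UNSATISFIABLE

h = True:
  propagation gives f=False; an empty clause results — contradiction.
h = False:
  propagation gives b=True; an empty clause results — contradiction.
Every branch closes, so no satisfying assignment exists.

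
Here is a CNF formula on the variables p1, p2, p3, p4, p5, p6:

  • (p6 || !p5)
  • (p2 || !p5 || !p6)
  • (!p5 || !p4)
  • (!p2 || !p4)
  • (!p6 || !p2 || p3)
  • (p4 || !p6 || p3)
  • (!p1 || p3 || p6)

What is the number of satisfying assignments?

19

Case analysis on p6 and p2:
  p6=T, p2=T: remaining (p1,p3,p4,p5) ∈ {(F,T,F,F); (F,T,F,T); (T,T,F,F); (T,T,F,T)} — 4.
  p6=T, p2=F: p1 free; 3 ways for (p3,p4,p5) × 2^1 = 6.
  p6=F, p2=T: remaining (p1,p3,p4,p5) ∈ {(F,F,F,F); (F,T,F,F); (T,T,F,F)} — 3.
  p6=F, p2=F: p4 free; 3 ways for (p1,p3,p5) × 2^1 = 6.
Total: 4 + 6 + 3 + 6 = 19.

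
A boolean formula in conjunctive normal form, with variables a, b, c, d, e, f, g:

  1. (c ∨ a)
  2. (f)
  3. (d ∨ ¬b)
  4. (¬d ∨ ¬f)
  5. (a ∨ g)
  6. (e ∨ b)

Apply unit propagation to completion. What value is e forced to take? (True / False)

True

(f) is a unit clause: f = True.
(¬f ∨ ¬d) with f = True leaves only ¬d, so d = False.
(¬b ∨ d): since d = False, the clause reduces to (¬b). b = False.
(b ∨ e) with b = False leaves only e, so e = True.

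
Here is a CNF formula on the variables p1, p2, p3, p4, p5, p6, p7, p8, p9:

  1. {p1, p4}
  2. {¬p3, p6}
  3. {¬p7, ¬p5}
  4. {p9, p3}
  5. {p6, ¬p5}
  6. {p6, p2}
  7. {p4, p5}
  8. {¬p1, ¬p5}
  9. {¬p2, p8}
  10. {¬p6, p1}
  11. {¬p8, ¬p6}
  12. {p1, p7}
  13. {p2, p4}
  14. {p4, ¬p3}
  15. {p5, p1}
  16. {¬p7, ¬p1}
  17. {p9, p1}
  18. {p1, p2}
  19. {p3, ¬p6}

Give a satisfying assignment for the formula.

p1=1, p2=0, p3=1, p4=1, p5=0, p6=1, p7=0, p8=0, p9=1

Pure literal: p4 appears only positively; assign p4 = True.
Pure literal: p9 appears only positively; assign p9 = True.
Set p1 = True and propagate.
  then p5 is forced to False.
  then p7 is forced to False.
Branch on p2: take p2 = False.
  then p6 is forced to True.
  then p8 is forced to False.
  then p3 is forced to True.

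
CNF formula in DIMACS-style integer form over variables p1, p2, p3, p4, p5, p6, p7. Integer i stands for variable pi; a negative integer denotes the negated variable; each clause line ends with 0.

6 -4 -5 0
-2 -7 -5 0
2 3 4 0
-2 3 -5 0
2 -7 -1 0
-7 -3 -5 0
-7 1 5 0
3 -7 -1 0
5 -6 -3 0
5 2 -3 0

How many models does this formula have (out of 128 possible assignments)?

33

Split on p5, then p3.
  p5=1, p3=1: p1, p2 free; 3 ways for (p4,p6,p7) × 2^2 = 12.
  p5=1, p3=0: remaining (p1,p2,p4,p6,p7) ∈ {(0,0,1,1,0); (0,0,1,1,1); (1,0,1,1,0)} — 3.
  p5=0, p3=1: p4 free; 3 ways for (p1,p2,p6,p7) × 2^1 = 6.
  p5=0, p3=0: p1, p6 free; 3 ways for (p2,p4,p7) × 2^2 = 12.
Total: 12 + 3 + 6 + 12 = 33.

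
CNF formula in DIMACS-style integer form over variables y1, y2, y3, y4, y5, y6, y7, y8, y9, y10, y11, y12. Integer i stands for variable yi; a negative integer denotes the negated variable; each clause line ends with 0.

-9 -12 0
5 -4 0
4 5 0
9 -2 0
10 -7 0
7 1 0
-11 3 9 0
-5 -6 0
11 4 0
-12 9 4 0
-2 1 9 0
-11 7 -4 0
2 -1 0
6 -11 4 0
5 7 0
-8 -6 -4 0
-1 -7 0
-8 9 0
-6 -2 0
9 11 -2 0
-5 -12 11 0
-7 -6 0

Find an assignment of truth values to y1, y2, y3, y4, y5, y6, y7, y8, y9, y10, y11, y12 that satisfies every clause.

y8 occurs only negated in the remaining clauses — set y8 = False.
Pure literal: y10 appears only positively; assign y10 = True.
Set y1 = True and propagate.
  then y2 is forced to True.
  then y9 is forced to True.
  then y12 is forced to False.
  then y7 is forced to False.
  then y5 is forced to True.
  then y6 is forced to False.
Branch on y4: take y4 = True.
  then y11 is forced to False.
y3 is now unconstrained; take y3 = False.
Every clause has at least one true literal under this assignment.

y1=1  y2=1  y3=0  y4=1  y5=1  y6=0  y7=0  y8=0  y9=1  y10=1  y11=0  y12=0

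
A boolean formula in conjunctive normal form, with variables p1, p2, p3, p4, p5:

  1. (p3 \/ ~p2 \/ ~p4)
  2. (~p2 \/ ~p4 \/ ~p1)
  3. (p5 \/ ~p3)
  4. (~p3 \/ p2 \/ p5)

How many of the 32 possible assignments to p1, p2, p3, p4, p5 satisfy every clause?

19

Case analysis on p2 and p3:
  p2=1, p3=1: remaining (p1,p4,p5) ∈ {(0,0,1); (0,1,1); (1,0,1)} — 3.
  p2=1, p3=0: remaining (p1,p4,p5) ∈ {(0,0,0); (0,0,1); (1,0,0); (1,0,1)} — 4.
  p2=0, p3=1: remaining (p1,p4,p5) ∈ {(0,0,1); (0,1,1); (1,0,1); (1,1,1)} — 4.
  p2=0, p3=0: p1, p4, p5 free → 2^3 = 8.
Total: 3 + 4 + 4 + 8 = 19.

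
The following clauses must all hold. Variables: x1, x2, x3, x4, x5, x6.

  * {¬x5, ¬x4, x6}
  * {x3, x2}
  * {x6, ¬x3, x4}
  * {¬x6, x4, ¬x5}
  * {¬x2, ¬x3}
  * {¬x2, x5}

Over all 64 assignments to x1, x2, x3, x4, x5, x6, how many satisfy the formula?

12

Split on x2, then x3.
  x2=1, x3=1: a clause becomes empty — 0.
  x2=1, x3=0: remaining (x1,x4,x5,x6) ∈ {(0,0,1,0); (0,1,1,1); (1,0,1,0); (1,1,1,1)} — 4.
  x2=0, x3=1: x1 free; 4 ways for (x4,x5,x6) × 2^1 = 8.
  x2=0, x3=0: a clause becomes empty — 0.
Total: 0 + 4 + 8 + 0 = 12.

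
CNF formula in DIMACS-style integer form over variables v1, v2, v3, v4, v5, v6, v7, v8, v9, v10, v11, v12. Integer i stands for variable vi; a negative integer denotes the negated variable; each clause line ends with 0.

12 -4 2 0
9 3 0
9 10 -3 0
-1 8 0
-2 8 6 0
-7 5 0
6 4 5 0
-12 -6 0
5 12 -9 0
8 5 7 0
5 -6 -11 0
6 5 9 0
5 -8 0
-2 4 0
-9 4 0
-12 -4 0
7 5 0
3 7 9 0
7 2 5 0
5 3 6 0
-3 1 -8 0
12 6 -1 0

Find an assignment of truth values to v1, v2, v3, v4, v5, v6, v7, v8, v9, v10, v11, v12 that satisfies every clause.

v1=F, v2=T, v3=F, v4=T, v5=T, v6=T, v7=F, v8=T, v9=T, v10=F, v11=T, v12=F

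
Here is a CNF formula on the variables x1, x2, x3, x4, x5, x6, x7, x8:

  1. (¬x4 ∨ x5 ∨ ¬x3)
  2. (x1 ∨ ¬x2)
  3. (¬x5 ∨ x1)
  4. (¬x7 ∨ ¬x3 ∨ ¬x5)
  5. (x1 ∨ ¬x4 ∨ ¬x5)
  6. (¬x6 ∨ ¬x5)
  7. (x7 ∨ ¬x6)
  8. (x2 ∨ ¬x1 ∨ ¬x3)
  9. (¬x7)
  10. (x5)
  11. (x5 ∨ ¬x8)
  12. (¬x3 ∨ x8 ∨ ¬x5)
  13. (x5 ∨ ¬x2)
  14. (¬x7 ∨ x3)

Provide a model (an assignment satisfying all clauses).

x1 = 1, x2 = 1, x3 = 1, x4 = 0, x5 = 1, x6 = 0, x7 = 0, x8 = 1

(¬x7) is a unit clause, so x7 = False.
(¬x6) is a unit clause, so x6 = False.
(x5) is a unit clause, so x5 = True.
(x1) is a unit clause, so x1 = True.
Pure literal: x2 appears only positively; assign x2 = True.
Pure literal: x8 appears only positively; assign x8 = True.
x3, x4 are now unconstrained; take x3 = True, x4 = False.
Every clause has at least one true literal under this assignment.
Check each clause:
  1. (¬x4 ∨ ¬x3 ∨ x5) — ¬x4 is true.
  2. (¬x2 ∨ x1) — x1 is true.
  3. (x1 ∨ ¬x5) — x1 is true.
  4. (¬x3 ∨ ¬x7 ∨ ¬x5) — ¬x7 is true.
  5. (¬x4 ∨ x1 ∨ ¬x5) — x1 is true.
  6. (¬x6 ∨ ¬x5) — ¬x6 is true.
  7. (x7 ∨ ¬x6) — ¬x6 is true.
  8. (¬x3 ∨ x2 ∨ ¬x1) — x2 is true.
  9. (¬x7) — ¬x7 is true.
  10. (x5) — x5 is true.
  11. (x5 ∨ ¬x8) — x5 is true.
  12. (¬x5 ∨ x8 ∨ ¬x3) — x8 is true.
  13. (¬x2 ∨ x5) — x5 is true.
  14. (x3 ∨ ¬x7) — ¬x7 is true.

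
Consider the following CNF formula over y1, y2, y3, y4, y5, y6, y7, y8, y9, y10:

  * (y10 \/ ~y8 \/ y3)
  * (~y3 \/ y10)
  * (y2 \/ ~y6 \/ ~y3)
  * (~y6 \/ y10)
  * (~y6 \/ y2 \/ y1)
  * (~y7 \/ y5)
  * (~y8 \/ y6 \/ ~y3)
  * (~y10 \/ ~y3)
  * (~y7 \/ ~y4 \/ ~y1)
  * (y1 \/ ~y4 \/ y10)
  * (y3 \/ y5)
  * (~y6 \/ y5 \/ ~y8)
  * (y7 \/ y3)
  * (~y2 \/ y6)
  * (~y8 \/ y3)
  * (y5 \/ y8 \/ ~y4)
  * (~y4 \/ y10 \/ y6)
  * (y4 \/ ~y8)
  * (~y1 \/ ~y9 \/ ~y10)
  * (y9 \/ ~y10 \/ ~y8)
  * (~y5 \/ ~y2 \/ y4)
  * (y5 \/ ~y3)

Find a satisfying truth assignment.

y1 = True  y2 = False  y3 = False  y4 = False  y5 = True  y6 = True  y7 = True  y8 = False  y9 = False  y10 = True

Branch on y1: take y1 = True.
Branch on y2: take y2 = False.
The remaining clauses are satisfied by y3 = False, y4 = False, y5 = True, y6 = True, y7 = True, y8 = False, y9 = False, y10 = True.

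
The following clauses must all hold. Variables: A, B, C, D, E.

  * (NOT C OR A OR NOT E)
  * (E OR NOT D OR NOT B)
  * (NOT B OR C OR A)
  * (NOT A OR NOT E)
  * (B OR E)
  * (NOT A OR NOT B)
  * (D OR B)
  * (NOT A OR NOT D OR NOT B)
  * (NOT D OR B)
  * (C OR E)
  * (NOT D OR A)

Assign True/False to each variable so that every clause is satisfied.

Branch on A: take A = False.
  then D is forced to False.
  then B is forced to True.
  then C is forced to True.
  then E is forced to False.

A=False  B=True  C=True  D=False  E=False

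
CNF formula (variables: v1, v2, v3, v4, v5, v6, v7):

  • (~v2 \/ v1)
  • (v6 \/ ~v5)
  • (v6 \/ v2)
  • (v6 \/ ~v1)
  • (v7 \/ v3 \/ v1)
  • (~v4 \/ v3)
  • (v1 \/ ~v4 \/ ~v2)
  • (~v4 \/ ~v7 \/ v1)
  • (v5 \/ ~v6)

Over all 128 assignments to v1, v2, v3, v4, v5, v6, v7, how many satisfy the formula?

Case analysis on v1 and v6:
  v1=T, v6=T: v2, v7 free; 3 ways for (v3,v4,v5) × 2^2 = 12.
  v1=T, v6=F: a clause becomes empty — 0.
  v1=F, v6=T: remaining (v2,v3,v4,v5,v7) ∈ {(F,F,F,T,T); (F,T,F,T,F); (F,T,F,T,T); (F,T,T,T,F)} — 4.
  v1=F, v6=F: a clause becomes empty — 0.
Total: 12 + 0 + 4 + 0 = 16.

16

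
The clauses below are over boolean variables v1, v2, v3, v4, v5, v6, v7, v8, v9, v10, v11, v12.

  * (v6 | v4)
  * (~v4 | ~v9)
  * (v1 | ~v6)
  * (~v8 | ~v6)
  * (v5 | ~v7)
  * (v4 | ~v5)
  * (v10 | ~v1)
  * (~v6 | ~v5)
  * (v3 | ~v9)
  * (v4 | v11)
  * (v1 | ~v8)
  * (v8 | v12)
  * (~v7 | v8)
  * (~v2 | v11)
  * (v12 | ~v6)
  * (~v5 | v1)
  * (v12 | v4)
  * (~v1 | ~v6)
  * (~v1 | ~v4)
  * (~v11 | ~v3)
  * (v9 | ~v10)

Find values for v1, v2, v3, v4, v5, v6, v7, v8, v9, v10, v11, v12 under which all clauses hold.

v1 = F  v2 = F  v3 = F  v4 = T  v5 = F  v6 = F  v7 = F  v8 = F  v9 = F  v10 = F  v11 = F  v12 = T

Pure literal: v2 appears only negated; assign v2 = False.
v7 occurs only negated in the remaining clauses — set v7 = False.
Try v1 = False.
  then v6 is forced to False.
  then v4 is forced to True.
  then v9 is forced to False.
  then v8 is forced to False.
  then v12 is forced to True.
  then v5 is forced to False.
  then v10 is forced to False.
For the remaining variables, v3 = False, v11 = False works.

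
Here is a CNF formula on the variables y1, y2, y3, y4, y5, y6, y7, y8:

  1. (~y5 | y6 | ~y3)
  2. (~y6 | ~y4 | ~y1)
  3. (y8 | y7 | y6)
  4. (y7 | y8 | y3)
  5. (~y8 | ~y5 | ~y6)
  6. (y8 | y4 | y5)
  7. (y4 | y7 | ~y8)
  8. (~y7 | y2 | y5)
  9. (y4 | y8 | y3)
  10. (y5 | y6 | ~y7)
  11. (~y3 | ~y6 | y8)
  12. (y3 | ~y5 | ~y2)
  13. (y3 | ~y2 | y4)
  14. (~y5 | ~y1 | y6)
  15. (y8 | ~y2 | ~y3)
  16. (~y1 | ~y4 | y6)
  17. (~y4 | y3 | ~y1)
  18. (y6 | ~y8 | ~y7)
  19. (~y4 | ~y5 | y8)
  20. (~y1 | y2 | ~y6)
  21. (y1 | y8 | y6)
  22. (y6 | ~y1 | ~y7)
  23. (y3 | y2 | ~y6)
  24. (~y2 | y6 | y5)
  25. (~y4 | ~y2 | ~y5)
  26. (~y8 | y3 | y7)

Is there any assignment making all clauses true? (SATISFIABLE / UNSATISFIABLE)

SATISFIABLE

Set y1 = False and propagate.
Try y2 = True.
For the remaining variables, y3 = True, y4 = True, y5 = False, y6 = True, y7 = True, y8 = True works.
So y1=F  y2=T  y3=T  y4=T  y5=F  y6=T  y7=T  y8=T is a satisfying assignment.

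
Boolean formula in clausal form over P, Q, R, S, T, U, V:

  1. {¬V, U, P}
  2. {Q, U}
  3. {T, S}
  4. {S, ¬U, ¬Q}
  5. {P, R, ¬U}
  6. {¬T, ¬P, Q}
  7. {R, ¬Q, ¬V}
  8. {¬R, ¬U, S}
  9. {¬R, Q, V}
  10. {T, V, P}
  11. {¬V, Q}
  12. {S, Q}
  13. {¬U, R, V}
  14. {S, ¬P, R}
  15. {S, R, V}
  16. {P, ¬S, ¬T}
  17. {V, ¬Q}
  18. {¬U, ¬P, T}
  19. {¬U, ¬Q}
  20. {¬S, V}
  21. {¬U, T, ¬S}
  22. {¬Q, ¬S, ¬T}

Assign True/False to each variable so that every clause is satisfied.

P=1, Q=1, R=1, S=0, T=1, U=0, V=1

Check each clause:
  1. {U, P, ¬V} — P is true.
  2. {U, Q} — Q is true.
  3. {S, T} — T is true.
  4. {¬U, S, ¬Q} — ¬U is true.
  5. {R, P, ¬U} — P is true.
  6. {¬P, Q, ¬T} — Q is true.
  7. {¬Q, R, ¬V} — R is true.
  8. {S, ¬U, ¬R} — ¬U is true.
  9. {Q, ¬R, V} — Q is true.
  10. {V, T, P} — P is true.
  11. {Q, ¬V} — Q is true.
  12. {Q, S} — Q is true.
  13. {V, ¬U, R} — ¬U is true.
  14. {R, ¬P, S} — R is true.
  15. {R, S, V} — R is true.
  16. {¬S, P, ¬T} — P is true.
  17. {V, ¬Q} — V is true.
  18. {¬P, T, ¬U} — ¬U is true.
  19. {¬U, ¬Q} — ¬U is true.
  20. {¬S, V} — ¬S is true.
  21. {¬S, ¬U, T} — ¬U is true.
  22. {¬T, ¬Q, ¬S} — ¬S is true.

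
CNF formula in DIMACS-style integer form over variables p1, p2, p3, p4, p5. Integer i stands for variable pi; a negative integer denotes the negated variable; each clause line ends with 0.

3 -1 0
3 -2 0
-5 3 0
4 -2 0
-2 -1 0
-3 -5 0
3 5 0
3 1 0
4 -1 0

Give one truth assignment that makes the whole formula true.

p1 = False, p2 = True, p3 = True, p4 = True, p5 = False

Pure literal: p4 appears only positively; assign p4 = True.
Branch on p1: take p1 = False.
  then p3 is forced to True.
  then p5 is forced to False.
p2 is now unconstrained; take p2 = True.
Every clause has at least one true literal under this assignment.
Check each clause:
  1. (p3 | ~p1) — p3 is true.
  2. (p3 | ~p2) — p3 is true.
  3. (p3 | ~p5) — p3 is true.
  4. (p4 | ~p2) — p4 is true.
  5. (~p2 | ~p1) — ~p1 is true.
  6. (~p5 | ~p3) — ~p5 is true.
  7. (p5 | p3) — p3 is true.
  8. (p1 | p3) — p3 is true.
  9. (p4 | ~p1) — p4 is true.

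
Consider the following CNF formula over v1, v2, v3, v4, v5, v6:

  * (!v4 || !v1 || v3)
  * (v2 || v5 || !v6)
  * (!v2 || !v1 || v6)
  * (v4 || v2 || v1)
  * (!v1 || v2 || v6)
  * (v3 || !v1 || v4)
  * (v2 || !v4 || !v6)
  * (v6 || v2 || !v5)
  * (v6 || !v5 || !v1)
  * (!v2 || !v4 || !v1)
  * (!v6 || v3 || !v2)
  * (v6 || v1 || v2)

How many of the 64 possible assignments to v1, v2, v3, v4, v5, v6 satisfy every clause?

15

Split on v2, then v1.
  v2=T, v1=T: remaining (v3,v4,v5,v6) ∈ {(T,F,F,T); (T,F,T,T)} — 2.
  v2=T, v1=F: v4, v5 free; 3 ways for (v3,v6) × 2^2 = 12.
  v2=F, v1=T: remaining (v3,v4,v5,v6) ∈ {(T,F,T,T)} — 1.
  v2=F, v1=F: a clause becomes empty — 0.
Total: 2 + 12 + 1 + 0 = 15.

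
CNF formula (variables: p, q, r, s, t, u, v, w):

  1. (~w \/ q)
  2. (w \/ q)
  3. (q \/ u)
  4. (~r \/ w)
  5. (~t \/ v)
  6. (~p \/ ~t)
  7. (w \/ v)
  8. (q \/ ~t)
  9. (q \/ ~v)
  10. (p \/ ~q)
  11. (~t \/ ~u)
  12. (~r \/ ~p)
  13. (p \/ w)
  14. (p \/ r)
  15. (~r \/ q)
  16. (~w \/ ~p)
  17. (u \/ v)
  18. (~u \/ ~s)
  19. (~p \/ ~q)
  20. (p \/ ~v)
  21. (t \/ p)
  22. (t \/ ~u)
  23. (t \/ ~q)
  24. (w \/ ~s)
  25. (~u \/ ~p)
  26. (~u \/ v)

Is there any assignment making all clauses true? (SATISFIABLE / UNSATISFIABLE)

UNSATISFIABLE

p = True:
  propagation gives t=False, r=False, w=False, q=True; an empty clause results — contradiction.
p = False:
  propagation gives q=False, w=False; an empty clause results — contradiction.
Every branch closes, so no satisfying assignment exists.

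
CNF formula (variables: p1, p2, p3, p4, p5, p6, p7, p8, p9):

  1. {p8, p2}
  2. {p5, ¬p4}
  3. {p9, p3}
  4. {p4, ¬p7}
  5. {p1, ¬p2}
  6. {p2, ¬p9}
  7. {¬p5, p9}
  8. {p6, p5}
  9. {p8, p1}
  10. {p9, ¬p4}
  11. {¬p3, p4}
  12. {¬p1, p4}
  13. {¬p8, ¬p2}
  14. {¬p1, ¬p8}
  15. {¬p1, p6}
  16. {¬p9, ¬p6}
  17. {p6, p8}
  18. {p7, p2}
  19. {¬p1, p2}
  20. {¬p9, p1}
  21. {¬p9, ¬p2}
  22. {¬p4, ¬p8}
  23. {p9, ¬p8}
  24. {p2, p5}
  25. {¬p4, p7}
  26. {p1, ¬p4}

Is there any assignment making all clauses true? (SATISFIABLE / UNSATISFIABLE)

UNSATISFIABLE

p1 = True:
  propagation gives p4=True, p5=True, p9=True, p2=True; an empty clause results — contradiction.
p1 = False:
  propagation gives p2=False, p8=True, p9=False; an empty clause results — contradiction.
Every branch closes, so no satisfying assignment exists.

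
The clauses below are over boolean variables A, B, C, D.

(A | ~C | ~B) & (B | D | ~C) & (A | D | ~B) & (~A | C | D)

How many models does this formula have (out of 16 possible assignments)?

Split on A, then B.
  A=1, B=1: remaining (C,D) ∈ {(0,1); (1,0); (1,1)} — 3.
  A=1, B=0: remaining (C,D) ∈ {(0,1); (1,1)} — 2.
  A=0, B=1: remaining (C,D) ∈ {(0,1)} — 1.
  A=0, B=0: remaining (C,D) ∈ {(0,0); (0,1); (1,1)} — 3.
Total: 3 + 2 + 1 + 3 = 9.

9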